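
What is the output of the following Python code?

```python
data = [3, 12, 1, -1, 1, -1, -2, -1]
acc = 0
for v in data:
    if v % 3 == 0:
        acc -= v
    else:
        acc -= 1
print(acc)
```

-21

v=3: %3==0, acc = 0-3 = -3
v=12: %3==0, acc = (-3)-12 = -15
v=1: not %3==0, acc = (-15)-1 = -16
v=-1: not %3==0, acc = (-16)-1 = -17
v=1: not %3==0, acc = (-17)-1 = -18
v=-1: not %3==0, acc = (-18)-1 = -19
v=-2: not %3==0, acc = (-19)-1 = -20
v=-1: not %3==0, acc = (-20)-1 = -21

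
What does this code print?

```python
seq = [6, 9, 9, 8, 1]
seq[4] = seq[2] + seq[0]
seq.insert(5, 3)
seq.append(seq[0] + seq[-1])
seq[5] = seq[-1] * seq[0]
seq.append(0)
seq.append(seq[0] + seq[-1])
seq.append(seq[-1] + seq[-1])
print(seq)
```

seq[4] = seq[2]+seq[0] = 9+6 = 15 → [6, 9, 9, 8, 15]
insert 3 at 5 → [6, 9, 9, 8, 15, 3]
append seq[0]+seq[-1] = 6+3 = 9 → [6, 9, 9, 8, 15, 3, 9]
seq[5] = seq[-1]*seq[0] = 9*6 = 54 → [6, 9, 9, 8, 15, 54, 9]
append 0 → [6, 9, 9, 8, 15, 54, 9, 0]
append seq[0]+seq[-1] = 6+0 = 6 → [6, 9, 9, 8, 15, 54, 9, 0, 6]
append seq[-1]+seq[-1] = 6+6 = 12 → [6, 9, 9, 8, 15, 54, 9, 0, 6, 12]

[6, 9, 9, 8, 15, 54, 9, 0, 6, 12]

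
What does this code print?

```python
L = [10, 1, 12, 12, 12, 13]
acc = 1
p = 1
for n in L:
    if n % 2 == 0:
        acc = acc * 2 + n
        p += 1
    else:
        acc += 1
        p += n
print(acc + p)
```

208

n=10: even, acc = 1*2+10 = 12; p=2
n=1: not even, acc = 12+1 = 13; p=3
n=12: even, acc = 13*2+12 = 38; p=4
n=12: even, acc = 38*2+12 = 88; p=5
n=12: even, acc = 88*2+12 = 188; p=6
n=13: not even, acc = 188+1 = 189; p=19
acc+p = 189+19 = 208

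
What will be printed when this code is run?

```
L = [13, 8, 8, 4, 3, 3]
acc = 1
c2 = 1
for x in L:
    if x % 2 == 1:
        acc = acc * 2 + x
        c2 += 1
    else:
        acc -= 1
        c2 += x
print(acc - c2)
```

x=13: odd, acc = 1*2+13 = 15; c2=2
x=8: not odd, acc = 15-1 = 14; c2=10
x=8: not odd, acc = 14-1 = 13; c2=18
x=4: not odd, acc = 13-1 = 12; c2=22
x=3: odd, acc = 12*2+3 = 27; c2=23
x=3: odd, acc = 27*2+3 = 57; c2=24
acc-c2 = 57-24 = 33

33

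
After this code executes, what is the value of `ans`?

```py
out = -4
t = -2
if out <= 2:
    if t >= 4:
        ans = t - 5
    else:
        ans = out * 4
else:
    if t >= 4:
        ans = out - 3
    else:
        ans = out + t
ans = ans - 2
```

-18

out=-4, t=-2
out <= 2 is True; t >= 4 is False
→ ans = out * 4 = -16
ans = (-16)-2 = -18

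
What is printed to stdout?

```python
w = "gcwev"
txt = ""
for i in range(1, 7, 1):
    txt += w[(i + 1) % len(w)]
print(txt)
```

wevgcw

i=1: add w[2]='w' → 'w'
i=2: add w[3]='e' → 'we'
i=3: add w[4]='v' → 'wev'
i=4: add w[0]='g' → 'wevg'
i=5: add w[1]='c' → 'wevgc'
i=6: add w[2]='w' → 'wevgcw'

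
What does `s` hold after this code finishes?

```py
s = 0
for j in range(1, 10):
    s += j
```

45

j=1: s = 0+1 = 1
j=2: s = 1+2 = 3
j=3: s = 3+3 = 6
j=4: s = 6+4 = 10
j=5: s = 10+5 = 15
j=6: s = 15+6 = 21
j=7: s = 21+7 = 28
j=8: s = 28+8 = 36
j=9: s = 36+9 = 45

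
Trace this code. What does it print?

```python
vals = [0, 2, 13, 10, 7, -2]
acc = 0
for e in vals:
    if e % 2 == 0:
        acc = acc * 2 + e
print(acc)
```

26

e=0: even, acc = 0*2+0 = 0
e=2: even, acc = 0*2+2 = 2
e=13: not even
e=10: even, acc = 2*2+10 = 14
e=7: not even
e=-2: even, acc = 14*2+(-2) = 26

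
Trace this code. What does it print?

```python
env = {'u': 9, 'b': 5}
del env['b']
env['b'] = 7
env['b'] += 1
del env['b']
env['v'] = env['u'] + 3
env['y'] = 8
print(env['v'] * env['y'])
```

96

del 'b' → {'u': 9}
env['b'] = 7 → {'u': 9, 'b': 7}
env['b'] = 7+1 = 8 → {'u': 9, 'b': 8}
del 'b' → {'u': 9}
env['v'] = env['u']+3 = 12 → {'u': 9, 'v': 12}
env['y'] = 8 → {'u': 9, 'v': 12, 'y': 8}
env['v']*env['y'] = 12*8 = 96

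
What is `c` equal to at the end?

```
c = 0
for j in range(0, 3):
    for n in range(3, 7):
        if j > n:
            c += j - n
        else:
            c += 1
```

12

j=0,n=3: not 0>3, c = 0+1 = 1
j=0,n=4: not 0>4, c = 1+1 = 2
j=0,n=5: not 0>5, c = 2+1 = 3
j=0,n=6: not 0>6, c = 3+1 = 4
j=1,n=3: not 1>3, c = 4+1 = 5
j=1,n=4: not 1>4, c = 5+1 = 6
j=1,n=5: not 1>5, c = 6+1 = 7
j=1,n=6: not 1>6, c = 7+1 = 8
j=2,n=3: not 2>3, c = 8+1 = 9
j=2,n=4: not 2>4, c = 9+1 = 10
j=2,n=5: not 2>5, c = 10+1 = 11
j=2,n=6: not 2>6, c = 11+1 = 12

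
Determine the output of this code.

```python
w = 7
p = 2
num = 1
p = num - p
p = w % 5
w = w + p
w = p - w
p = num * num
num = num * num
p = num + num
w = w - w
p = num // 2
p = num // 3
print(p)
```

p = 1-2 = -1
p = 7%5 = 2
w = 7+2 = 9
w = 2-9 = -7
p = 1*1 = 1
num = 1*1 = 1
p = 1+1 = 2
w = (-7)-(-7) = 0
p = 1//2 = 0
p = 1//3 = 0

0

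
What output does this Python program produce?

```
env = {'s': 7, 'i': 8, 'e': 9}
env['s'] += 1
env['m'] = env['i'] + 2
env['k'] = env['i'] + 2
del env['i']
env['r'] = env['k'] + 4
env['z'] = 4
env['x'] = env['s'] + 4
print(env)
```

env['s'] = 7+1 = 8 → {'s': 8, 'i': 8, 'e': 9}
env['m'] = env['i']+2 = 10 → {'s': 8, 'i': 8, 'e': 9, 'm': 10}
env['k'] = env['i']+2 = 10 → {'s': 8, 'i': 8, 'e': 9, 'm': 10, 'k': 10}
del 'i' → {'s': 8, 'e': 9, 'm': 10, 'k': 10}
env['r'] = env['k']+4 = 14 → {'s': 8, 'e': 9, 'm': 10, 'k': 10, 'r': 14}
env['z'] = 4 → {'s': 8, 'e': 9, 'm': 10, 'k': 10, 'r': 14, 'z': 4}
env['x'] = env['s']+4 = 12 → {'s': 8, 'e': 9, 'm': 10, 'k': 10, 'r': 14, 'z': 4, 'x': 12}

{'s': 8, 'e': 9, 'm': 10, 'k': 10, 'r': 14, 'z': 4, 'x': 12}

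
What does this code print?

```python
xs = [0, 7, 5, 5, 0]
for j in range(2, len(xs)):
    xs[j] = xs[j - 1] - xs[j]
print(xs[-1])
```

j=2: xs[2] = 7-5 = 2 → [0, 7, 2, 5, 0]
j=3: xs[3] = 2-5 = -3 → [0, 7, 2, -3, 0]
j=4: xs[4] = (-3)-0 = -3 → [0, 7, 2, -3, -3]

-3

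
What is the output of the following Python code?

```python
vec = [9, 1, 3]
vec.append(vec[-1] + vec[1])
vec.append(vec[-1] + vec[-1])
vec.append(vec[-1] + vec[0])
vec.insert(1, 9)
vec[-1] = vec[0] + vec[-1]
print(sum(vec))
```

append vec[-1]+vec[1] = 3+1 = 4 → [9, 1, 3, 4]
append vec[-1]+vec[-1] = 4+4 = 8 → [9, 1, 3, 4, 8]
append vec[-1]+vec[0] = 8+9 = 17 → [9, 1, 3, 4, 8, 17]
insert 9 at 1 → [9, 9, 1, 3, 4, 8, 17]
vec[-1] = vec[0]+vec[-1] = 9+17 = 26 → [9, 9, 1, 3, 4, 8, 26]
sum = 60

60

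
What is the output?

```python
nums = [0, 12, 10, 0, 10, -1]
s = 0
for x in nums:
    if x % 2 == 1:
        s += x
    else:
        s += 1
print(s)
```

4

x=0: not odd, s = 0+1 = 1
x=12: not odd, s = 1+1 = 2
x=10: not odd, s = 2+1 = 3
x=0: not odd, s = 3+1 = 4
x=10: not odd, s = 4+1 = 5
x=-1: odd, s = 5+(-1) = 4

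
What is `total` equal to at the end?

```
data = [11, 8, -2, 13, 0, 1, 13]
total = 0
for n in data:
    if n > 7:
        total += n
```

45

n=11: >7, total = 0+11 = 11
n=8: >7, total = 11+8 = 19
n=-2: not >7
n=13: >7, total = 19+13 = 32
n=0: not >7
n=1: not >7
n=13: >7, total = 32+13 = 45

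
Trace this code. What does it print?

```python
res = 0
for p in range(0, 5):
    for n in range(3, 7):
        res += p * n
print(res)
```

180

p=0,n=3: res = 0+0 = 0
p=0,n=4: res = 0+0 = 0
p=0,n=5: res = 0+0 = 0
p=0,n=6: res = 0+0 = 0
p=1,n=3: res = 0+3 = 3
p=1,n=4: res = 3+4 = 7
p=1,n=5: res = 7+5 = 12
p=1,n=6: res = 12+6 = 18
p=2,n=3: res = 18+6 = 24
p=2,n=4: res = 24+8 = 32
p=2,n=5: res = 32+10 = 42
p=2,n=6: res = 42+12 = 54
p=3,n=3: res = 54+9 = 63
p=3,n=4: res = 63+12 = 75
p=3,n=5: res = 75+15 = 90
p=3,n=6: res = 90+18 = 108
p=4,n=3: res = 108+12 = 120
p=4,n=4: res = 120+16 = 136
p=4,n=5: res = 136+20 = 156
p=4,n=6: res = 156+24 = 180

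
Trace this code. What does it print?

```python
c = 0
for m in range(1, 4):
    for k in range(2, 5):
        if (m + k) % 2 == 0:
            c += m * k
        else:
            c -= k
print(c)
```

9

m=1,k=2: odd sum, c = 0-2 = -2
m=1,k=3: even sum, c = (-2)+3 = 1
m=1,k=4: odd sum, c = 1-4 = -3
m=2,k=2: even sum, c = (-3)+4 = 1
m=2,k=3: odd sum, c = 1-3 = -2
m=2,k=4: even sum, c = (-2)+8 = 6
m=3,k=2: odd sum, c = 6-2 = 4
m=3,k=3: even sum, c = 4+9 = 13
m=3,k=4: odd sum, c = 13-4 = 9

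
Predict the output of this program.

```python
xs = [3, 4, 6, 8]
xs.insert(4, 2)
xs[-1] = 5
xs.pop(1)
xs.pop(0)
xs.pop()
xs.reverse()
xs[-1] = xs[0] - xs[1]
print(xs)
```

insert 2 at 4 → [3, 4, 6, 8, 2]
xs[-1] = 5 → [3, 4, 6, 8, 5]
pop(1) removes 4 → [3, 6, 8, 5]
pop(0) removes 3 → [6, 8, 5]
pop() removes 5 → [6, 8]
reverse → [8, 6]
xs[-1] = xs[0]-xs[1] = 8-6 = 2 → [8, 2]

[8, 2]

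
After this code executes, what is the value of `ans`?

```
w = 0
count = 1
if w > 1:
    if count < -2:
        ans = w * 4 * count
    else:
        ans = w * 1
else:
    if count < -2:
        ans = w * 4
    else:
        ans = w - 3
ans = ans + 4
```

w=0, count=1
w > 1 is False; count < -2 is False
→ ans = w - 3 = -3
ans = (-3)+4 = 1

1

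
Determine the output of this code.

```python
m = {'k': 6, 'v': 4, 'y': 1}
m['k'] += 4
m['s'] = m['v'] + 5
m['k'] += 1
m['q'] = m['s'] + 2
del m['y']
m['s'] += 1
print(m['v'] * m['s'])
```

m['k'] = 6+4 = 10 → {'k': 10, 'v': 4, 'y': 1}
m['s'] = m['v']+5 = 9 → {'k': 10, 'v': 4, 'y': 1, 's': 9}
m['k'] = 10+1 = 11 → {'k': 11, 'v': 4, 'y': 1, 's': 9}
m['q'] = m['s']+2 = 11 → {'k': 11, 'v': 4, 'y': 1, 's': 9, 'q': 11}
del 'y' → {'k': 11, 'v': 4, 's': 9, 'q': 11}
m['s'] = 9+1 = 10 → {'k': 11, 'v': 4, 's': 10, 'q': 11}
m['v']*m['s'] = 4*10 = 40

40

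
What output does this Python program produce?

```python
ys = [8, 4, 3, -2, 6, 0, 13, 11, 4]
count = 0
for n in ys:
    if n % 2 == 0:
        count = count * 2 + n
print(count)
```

n=8: even, count = 0*2+8 = 8
n=4: even, count = 8*2+4 = 20
n=3: not even
n=-2: even, count = 20*2+(-2) = 38
n=6: even, count = 38*2+6 = 82
n=0: even, count = 82*2+0 = 164
n=13: not even
n=11: not even
n=4: even, count = 164*2+4 = 332

332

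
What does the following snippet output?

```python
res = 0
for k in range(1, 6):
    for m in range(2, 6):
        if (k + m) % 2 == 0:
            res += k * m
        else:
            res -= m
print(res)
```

74

k=1,m=2: odd sum, res = 0-2 = -2
k=1,m=3: even sum, res = (-2)+3 = 1
k=1,m=4: odd sum, res = 1-4 = -3
k=1,m=5: even sum, res = (-3)+5 = 2
k=2,m=2: even sum, res = 2+4 = 6
k=2,m=3: odd sum, res = 6-3 = 3
k=2,m=4: even sum, res = 3+8 = 11
k=2,m=5: odd sum, res = 11-5 = 6
k=3,m=2: odd sum, res = 6-2 = 4
k=3,m=3: even sum, res = 4+9 = 13
k=3,m=4: odd sum, res = 13-4 = 9
k=3,m=5: even sum, res = 9+15 = 24
k=4,m=2: even sum, res = 24+8 = 32
k=4,m=3: odd sum, res = 32-3 = 29
k=4,m=4: even sum, res = 29+16 = 45
k=4,m=5: odd sum, res = 45-5 = 40
k=5,m=2: odd sum, res = 40-2 = 38
k=5,m=3: even sum, res = 38+15 = 53
k=5,m=4: odd sum, res = 53-4 = 49
k=5,m=5: even sum, res = 49+25 = 74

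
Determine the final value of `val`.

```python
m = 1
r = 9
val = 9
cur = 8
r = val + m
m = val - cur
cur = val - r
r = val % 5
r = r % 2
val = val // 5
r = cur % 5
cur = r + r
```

r = 9+1 = 10
m = 9-8 = 1
cur = 9-10 = -1
r = 9%5 = 4
r = 4%2 = 0
val = 9//5 = 1
r = (-1)%5 = 4
cur = 4+4 = 8

1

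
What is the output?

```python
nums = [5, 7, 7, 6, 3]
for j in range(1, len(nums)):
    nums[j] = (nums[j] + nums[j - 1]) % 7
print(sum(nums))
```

j=1: nums[1] = (7+5)%7 = 5 → [5, 5, 7, 6, 3]
j=2: nums[2] = (7+5)%7 = 5 → [5, 5, 5, 6, 3]
j=3: nums[3] = (6+5)%7 = 4 → [5, 5, 5, 4, 3]
j=4: nums[4] = (3+4)%7 = 0 → [5, 5, 5, 4, 0]
sum = 19

19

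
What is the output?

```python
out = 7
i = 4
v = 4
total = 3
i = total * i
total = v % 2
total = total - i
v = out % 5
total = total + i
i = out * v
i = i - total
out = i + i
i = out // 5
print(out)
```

28

i = 3*4 = 12
total = 4%2 = 0
total = 0-12 = -12
v = 7%5 = 2
total = (-12)+12 = 0
i = 7*2 = 14
i = 14-0 = 14
out = 14+14 = 28
i = 28//5 = 5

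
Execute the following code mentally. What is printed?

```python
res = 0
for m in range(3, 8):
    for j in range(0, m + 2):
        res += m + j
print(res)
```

m=3,j=0: res = 0+3 = 3
m=3,j=1: res = 3+4 = 7
m=3,j=2: res = 7+5 = 12
m=3,j=3: res = 12+6 = 18
m=3,j=4: res = 18+7 = 25
m=4,j=0: res = 25+4 = 29
m=4,j=1: res = 29+5 = 34
m=4,j=2: res = 34+6 = 40
m=4,j=3: res = 40+7 = 47
m=4,j=4: res = 47+8 = 55
m=4,j=5: res = 55+9 = 64
m=5,j=0: res = 64+5 = 69
m=5,j=1: res = 69+6 = 75
m=5,j=2: res = 75+7 = 82
m=5,j=3: res = 82+8 = 90
m=5,j=4: res = 90+9 = 99
m=5,j=5: res = 99+10 = 109
m=5,j=6: res = 109+11 = 120
m=6,j=0: res = 120+6 = 126
m=6,j=1: res = 126+7 = 133
m=6,j=2: res = 133+8 = 141
m=6,j=3: res = 141+9 = 150
m=6,j=4: res = 150+10 = 160
m=6,j=5: res = 160+11 = 171
m=6,j=6: res = 171+12 = 183
m=6,j=7: res = 183+13 = 196
m=7,j=0: res = 196+7 = 203
m=7,j=1: res = 203+8 = 211
m=7,j=2: res = 211+9 = 220
m=7,j=3: res = 220+10 = 230
m=7,j=4: res = 230+11 = 241
m=7,j=5: res = 241+12 = 253
m=7,j=6: res = 253+13 = 266
m=7,j=7: res = 266+14 = 280
m=7,j=8: res = 280+15 = 295

295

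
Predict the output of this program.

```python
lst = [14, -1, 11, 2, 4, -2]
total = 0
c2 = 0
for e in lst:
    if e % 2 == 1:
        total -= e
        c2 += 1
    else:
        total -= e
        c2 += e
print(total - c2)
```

-48

e=14: not odd, total = 0-14 = -14; c2=14
e=-1: odd, total = (-14)-(-1) = -13; c2=15
e=11: odd, total = (-13)-11 = -24; c2=16
e=2: not odd, total = (-24)-2 = -26; c2=18
e=4: not odd, total = (-26)-4 = -30; c2=22
e=-2: not odd, total = (-30)-(-2) = -28; c2=20
total-c2 = (-28)-20 = -48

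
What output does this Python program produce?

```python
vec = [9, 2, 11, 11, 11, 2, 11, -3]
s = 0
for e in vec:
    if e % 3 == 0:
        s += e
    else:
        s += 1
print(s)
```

12

e=9: %3==0, s = 0+9 = 9
e=2: not %3==0, s = 9+1 = 10
e=11: not %3==0, s = 10+1 = 11
e=11: not %3==0, s = 11+1 = 12
e=11: not %3==0, s = 12+1 = 13
e=2: not %3==0, s = 13+1 = 14
e=11: not %3==0, s = 14+1 = 15
e=-3: %3==0, s = 15+(-3) = 12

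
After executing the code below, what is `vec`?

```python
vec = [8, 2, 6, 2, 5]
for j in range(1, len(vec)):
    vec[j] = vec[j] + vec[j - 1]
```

j=1: vec[1] = 2+8 = 10 → [8, 10, 6, 2, 5]
j=2: vec[2] = 6+10 = 16 → [8, 10, 16, 2, 5]
j=3: vec[3] = 2+16 = 18 → [8, 10, 16, 18, 5]
j=4: vec[4] = 5+18 = 23 → [8, 10, 16, 18, 23]

[8, 10, 16, 18, 23]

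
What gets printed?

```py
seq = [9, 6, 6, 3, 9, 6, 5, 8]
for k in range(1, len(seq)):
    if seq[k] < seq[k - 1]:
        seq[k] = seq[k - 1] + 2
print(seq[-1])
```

23

k=1: 6<9, seq[1] = 9+2 = 11 → [9, 11, 6, 3, 9, 6, 5, 8]
k=2: 6<11, seq[2] = 11+2 = 13 → [9, 11, 13, 3, 9, 6, 5, 8]
k=3: 3<13, seq[3] = 13+2 = 15 → [9, 11, 13, 15, 9, 6, 5, 8]
k=4: 9<15, seq[4] = 15+2 = 17 → [9, 11, 13, 15, 17, 6, 5, 8]
k=5: 6<17, seq[5] = 17+2 = 19 → [9, 11, 13, 15, 17, 19, 5, 8]
k=6: 5<19, seq[6] = 19+2 = 21 → [9, 11, 13, 15, 17, 19, 21, 8]
k=7: 8<21, seq[7] = 21+2 = 23 → [9, 11, 13, 15, 17, 19, 21, 23]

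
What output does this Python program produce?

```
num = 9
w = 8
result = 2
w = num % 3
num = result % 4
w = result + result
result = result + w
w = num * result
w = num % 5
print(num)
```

w = 9%3 = 0
num = 2%4 = 2
w = 2+2 = 4
result = 2+4 = 6
w = 2*6 = 12
w = 2%5 = 2

2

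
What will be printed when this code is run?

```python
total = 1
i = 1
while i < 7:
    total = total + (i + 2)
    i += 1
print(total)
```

i=1: total = 1+3 = 4
i=2: total = 4+4 = 8
i=3: total = 8+5 = 13
i=4: total = 13+6 = 19
i=5: total = 19+7 = 26
i=6: total = 26+8 = 34

34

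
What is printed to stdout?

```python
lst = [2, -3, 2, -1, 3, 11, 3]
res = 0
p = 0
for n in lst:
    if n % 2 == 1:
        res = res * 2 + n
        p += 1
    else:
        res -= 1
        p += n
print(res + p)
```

-58

n=2: not odd, res = 0-1 = -1; p=2
n=-3: odd, res = (-1)*2+(-3) = -5; p=3
n=2: not odd, res = (-5)-1 = -6; p=5
n=-1: odd, res = (-6)*2+(-1) = -13; p=6
n=3: odd, res = (-13)*2+3 = -23; p=7
n=11: odd, res = (-23)*2+11 = -35; p=8
n=3: odd, res = (-35)*2+3 = -67; p=9
res+p = (-67)+9 = -58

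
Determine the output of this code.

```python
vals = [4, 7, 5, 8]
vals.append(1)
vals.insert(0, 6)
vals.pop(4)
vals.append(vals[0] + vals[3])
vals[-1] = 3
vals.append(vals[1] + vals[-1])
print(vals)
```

append 1 → [4, 7, 5, 8, 1]
insert 6 at 0 → [6, 4, 7, 5, 8, 1]
pop(4) removes 8 → [6, 4, 7, 5, 1]
append vals[0]+vals[3] = 6+5 = 11 → [6, 4, 7, 5, 1, 11]
vals[-1] = 3 → [6, 4, 7, 5, 1, 3]
append vals[1]+vals[-1] = 4+3 = 7 → [6, 4, 7, 5, 1, 3, 7]

[6, 4, 7, 5, 1, 3, 7]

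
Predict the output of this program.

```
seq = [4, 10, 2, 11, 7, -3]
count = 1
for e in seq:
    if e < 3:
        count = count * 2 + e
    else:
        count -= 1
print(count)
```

e=4: not <3, count = 1-1 = 0
e=10: not <3, count = 0-1 = -1
e=2: <3, count = (-1)*2+2 = 0
e=11: not <3, count = 0-1 = -1
e=7: not <3, count = (-1)-1 = -2
e=-3: <3, count = (-2)*2+(-3) = -7

-7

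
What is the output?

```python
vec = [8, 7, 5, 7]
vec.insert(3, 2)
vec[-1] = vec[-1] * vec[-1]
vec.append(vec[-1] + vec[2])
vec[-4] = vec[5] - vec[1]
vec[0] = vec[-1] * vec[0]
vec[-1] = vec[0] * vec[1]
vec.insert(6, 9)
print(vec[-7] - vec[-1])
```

423

insert 2 at 3 → [8, 7, 5, 2, 7]
vec[-1] = vec[-1]*vec[-1] = 7*7 = 49 → [8, 7, 5, 2, 49]
append vec[-1]+vec[2] = 49+5 = 54 → [8, 7, 5, 2, 49, 54]
vec[-4] = vec[5]-vec[1] = 54-7 = 47 → [8, 7, 47, 2, 49, 54]
vec[0] = vec[-1]*vec[0] = 54*8 = 432 → [432, 7, 47, 2, 49, 54]
vec[-1] = vec[0]*vec[1] = 432*7 = 3024 → [432, 7, 47, 2, 49, 3024]
insert 9 at 6 → [432, 7, 47, 2, 49, 3024, 9]
vec[-7]-vec[-1] = 432-9 = 423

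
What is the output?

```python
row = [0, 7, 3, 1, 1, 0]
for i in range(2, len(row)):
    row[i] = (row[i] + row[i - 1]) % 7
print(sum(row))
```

i=2: row[2] = (3+7)%7 = 3 → [0, 7, 3, 1, 1, 0]
i=3: row[3] = (1+3)%7 = 4 → [0, 7, 3, 4, 1, 0]
i=4: row[4] = (1+4)%7 = 5 → [0, 7, 3, 4, 5, 0]
i=5: row[5] = (0+5)%7 = 5 → [0, 7, 3, 4, 5, 5]
sum = 24

24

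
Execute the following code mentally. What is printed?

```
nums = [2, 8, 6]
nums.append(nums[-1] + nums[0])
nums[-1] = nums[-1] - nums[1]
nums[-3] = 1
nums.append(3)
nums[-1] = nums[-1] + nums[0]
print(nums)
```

[2, 1, 6, 0, 5]

append nums[-1]+nums[0] = 6+2 = 8 → [2, 8, 6, 8]
nums[-1] = nums[-1]-nums[1] = 8-8 = 0 → [2, 8, 6, 0]
nums[-3] = 1 → [2, 1, 6, 0]
append 3 → [2, 1, 6, 0, 3]
nums[-1] = nums[-1]+nums[0] = 3+2 = 5 → [2, 1, 6, 0, 5]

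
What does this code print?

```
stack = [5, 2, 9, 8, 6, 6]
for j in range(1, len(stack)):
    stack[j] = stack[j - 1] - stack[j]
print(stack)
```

j=1: stack[1] = 5-2 = 3 → [5, 3, 9, 8, 6, 6]
j=2: stack[2] = 3-9 = -6 → [5, 3, -6, 8, 6, 6]
j=3: stack[3] = (-6)-8 = -14 → [5, 3, -6, -14, 6, 6]
j=4: stack[4] = (-14)-6 = -20 → [5, 3, -6, -14, -20, 6]
j=5: stack[5] = (-20)-6 = -26 → [5, 3, -6, -14, -20, -26]

[5, 3, -6, -14, -20, -26]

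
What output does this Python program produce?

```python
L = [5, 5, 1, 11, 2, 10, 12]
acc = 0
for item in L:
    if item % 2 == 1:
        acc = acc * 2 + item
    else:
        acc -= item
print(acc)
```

49

item=5: odd, acc = 0*2+5 = 5
item=5: odd, acc = 5*2+5 = 15
item=1: odd, acc = 15*2+1 = 31
item=11: odd, acc = 31*2+11 = 73
item=2: not odd, acc = 73-2 = 71
item=10: not odd, acc = 71-10 = 61
item=12: not odd, acc = 61-12 = 49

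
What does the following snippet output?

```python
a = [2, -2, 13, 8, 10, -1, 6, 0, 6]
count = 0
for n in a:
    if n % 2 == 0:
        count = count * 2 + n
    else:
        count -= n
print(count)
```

-106

n=2: even, count = 0*2+2 = 2
n=-2: even, count = 2*2+(-2) = 2
n=13: not even, count = 2-13 = -11
n=8: even, count = (-11)*2+8 = -14
n=10: even, count = (-14)*2+10 = -18
n=-1: not even, count = (-18)-(-1) = -17
n=6: even, count = (-17)*2+6 = -28
n=0: even, count = (-28)*2+0 = -56
n=6: even, count = (-56)*2+6 = -106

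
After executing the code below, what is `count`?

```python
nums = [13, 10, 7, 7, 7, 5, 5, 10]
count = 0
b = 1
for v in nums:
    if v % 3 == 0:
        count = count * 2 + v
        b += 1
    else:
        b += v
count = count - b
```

v=13: not %3==0; b=14
v=10: not %3==0; b=24
v=7: not %3==0; b=31
v=7: not %3==0; b=38
v=7: not %3==0; b=45
v=5: not %3==0; b=50
v=5: not %3==0; b=55
v=10: not %3==0; b=65
count-b = 0-65 = -65

-65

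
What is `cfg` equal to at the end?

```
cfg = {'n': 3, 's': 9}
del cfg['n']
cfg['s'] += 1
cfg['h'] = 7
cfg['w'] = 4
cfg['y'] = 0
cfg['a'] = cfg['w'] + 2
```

del 'n' → {'s': 9}
cfg['s'] = 9+1 = 10 → {'s': 10}
cfg['h'] = 7 → {'s': 10, 'h': 7}
cfg['w'] = 4 → {'s': 10, 'h': 7, 'w': 4}
cfg['y'] = 0 → {'s': 10, 'h': 7, 'w': 4, 'y': 0}
cfg['a'] = cfg['w']+2 = 6 → {'s': 10, 'h': 7, 'w': 4, 'y': 0, 'a': 6}

{'s': 10, 'h': 7, 'w': 4, 'y': 0, 'a': 6}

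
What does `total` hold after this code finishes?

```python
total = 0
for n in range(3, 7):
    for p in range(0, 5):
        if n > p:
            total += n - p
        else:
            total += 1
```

n=3,p=0: 3>0, total = 0+3 = 3
n=3,p=1: 3>1, total = 3+2 = 5
n=3,p=2: 3>2, total = 5+1 = 6
n=3,p=3: not 3>3, total = 6+1 = 7
n=3,p=4: not 3>4, total = 7+1 = 8
n=4,p=0: 4>0, total = 8+4 = 12
n=4,p=1: 4>1, total = 12+3 = 15
n=4,p=2: 4>2, total = 15+2 = 17
n=4,p=3: 4>3, total = 17+1 = 18
n=4,p=4: not 4>4, total = 18+1 = 19
n=5,p=0: 5>0, total = 19+5 = 24
n=5,p=1: 5>1, total = 24+4 = 28
n=5,p=2: 5>2, total = 28+3 = 31
n=5,p=3: 5>3, total = 31+2 = 33
n=5,p=4: 5>4, total = 33+1 = 34
n=6,p=0: 6>0, total = 34+6 = 40
n=6,p=1: 6>1, total = 40+5 = 45
n=6,p=2: 6>2, total = 45+4 = 49
n=6,p=3: 6>3, total = 49+3 = 52
n=6,p=4: 6>4, total = 52+2 = 54

54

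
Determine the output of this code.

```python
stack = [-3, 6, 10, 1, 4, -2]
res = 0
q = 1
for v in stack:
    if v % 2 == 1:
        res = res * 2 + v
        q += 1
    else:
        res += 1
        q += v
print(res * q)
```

21

v=-3: odd, res = 0*2+(-3) = -3; q=2
v=6: not odd, res = (-3)+1 = -2; q=8
v=10: not odd, res = (-2)+1 = -1; q=18
v=1: odd, res = (-1)*2+1 = -1; q=19
v=4: not odd, res = (-1)+1 = 0; q=23
v=-2: not odd, res = 0+1 = 1; q=21
res*q = 1*21 = 21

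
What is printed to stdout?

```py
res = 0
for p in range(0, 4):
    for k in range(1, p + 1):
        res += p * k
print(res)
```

p=1,k=1: res = 0+1 = 1
p=2,k=1: res = 1+2 = 3
p=2,k=2: res = 3+4 = 7
p=3,k=1: res = 7+3 = 10
p=3,k=2: res = 10+6 = 16
p=3,k=3: res = 16+9 = 25

25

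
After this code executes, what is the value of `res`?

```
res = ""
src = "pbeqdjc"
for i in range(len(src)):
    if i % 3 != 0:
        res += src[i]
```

i=0: skip
i=1: add 'b' → 'b'
i=2: add 'e' → 'be'
i=3: skip
i=4: add 'd' → 'bed'
i=5: add 'j' → 'bedj'
i=6: skip

'bedj'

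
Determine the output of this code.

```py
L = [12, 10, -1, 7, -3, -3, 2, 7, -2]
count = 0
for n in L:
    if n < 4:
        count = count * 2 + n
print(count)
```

n=12: not <4
n=10: not <4
n=-1: <4, count = 0*2+(-1) = -1
n=7: not <4
n=-3: <4, count = (-1)*2+(-3) = -5
n=-3: <4, count = (-5)*2+(-3) = -13
n=2: <4, count = (-13)*2+2 = -24
n=7: not <4
n=-2: <4, count = (-24)*2+(-2) = -50

-50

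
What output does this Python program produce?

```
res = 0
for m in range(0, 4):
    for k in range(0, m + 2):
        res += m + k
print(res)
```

m=0,k=0: res = 0+0 = 0
m=0,k=1: res = 0+1 = 1
m=1,k=0: res = 1+1 = 2
m=1,k=1: res = 2+2 = 4
m=1,k=2: res = 4+3 = 7
m=2,k=0: res = 7+2 = 9
m=2,k=1: res = 9+3 = 12
m=2,k=2: res = 12+4 = 16
m=2,k=3: res = 16+5 = 21
m=3,k=0: res = 21+3 = 24
m=3,k=1: res = 24+4 = 28
m=3,k=2: res = 28+5 = 33
m=3,k=3: res = 33+6 = 39
m=3,k=4: res = 39+7 = 46

46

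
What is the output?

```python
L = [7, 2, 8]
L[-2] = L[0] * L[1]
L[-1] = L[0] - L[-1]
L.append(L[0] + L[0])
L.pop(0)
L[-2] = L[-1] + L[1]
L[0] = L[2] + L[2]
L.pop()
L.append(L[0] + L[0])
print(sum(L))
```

L[-2] = L[0]*L[1] = 7*2 = 14 → [7, 14, 8]
L[-1] = L[0]-L[-1] = 7-8 = -1 → [7, 14, -1]
append L[0]+L[0] = 7+7 = 14 → [7, 14, -1, 14]
pop(0) removes 7 → [14, -1, 14]
L[-2] = L[-1]+L[1] = 14+(-1) = 13 → [14, 13, 14]
L[0] = L[2]+L[2] = 14+14 = 28 → [28, 13, 14]
pop() removes 14 → [28, 13]
append L[0]+L[0] = 28+28 = 56 → [28, 13, 56]
sum = 97

97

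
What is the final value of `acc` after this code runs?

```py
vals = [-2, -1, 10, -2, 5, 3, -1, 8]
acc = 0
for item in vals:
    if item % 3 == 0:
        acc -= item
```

item=-2: not %3==0
item=-1: not %3==0
item=10: not %3==0
item=-2: not %3==0
item=5: not %3==0
item=3: %3==0, acc = 0-3 = -3
item=-1: not %3==0
item=8: not %3==0

-3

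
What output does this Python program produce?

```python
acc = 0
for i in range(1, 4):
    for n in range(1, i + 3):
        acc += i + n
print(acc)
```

57

i=1,n=1: acc = 0+2 = 2
i=1,n=2: acc = 2+3 = 5
i=1,n=3: acc = 5+4 = 9
i=2,n=1: acc = 9+3 = 12
i=2,n=2: acc = 12+4 = 16
i=2,n=3: acc = 16+5 = 21
i=2,n=4: acc = 21+6 = 27
i=3,n=1: acc = 27+4 = 31
i=3,n=2: acc = 31+5 = 36
i=3,n=3: acc = 36+6 = 42
i=3,n=4: acc = 42+7 = 49
i=3,n=5: acc = 49+8 = 57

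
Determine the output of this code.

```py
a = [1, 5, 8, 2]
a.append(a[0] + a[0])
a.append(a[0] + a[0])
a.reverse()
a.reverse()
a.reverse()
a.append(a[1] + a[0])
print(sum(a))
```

24

append a[0]+a[0] = 1+1 = 2 → [1, 5, 8, 2, 2]
append a[0]+a[0] = 1+1 = 2 → [1, 5, 8, 2, 2, 2]
reverse → [2, 2, 2, 8, 5, 1]
reverse → [1, 5, 8, 2, 2, 2]
reverse → [2, 2, 2, 8, 5, 1]
append a[1]+a[0] = 2+2 = 4 → [2, 2, 2, 8, 5, 1, 4]
sum = 24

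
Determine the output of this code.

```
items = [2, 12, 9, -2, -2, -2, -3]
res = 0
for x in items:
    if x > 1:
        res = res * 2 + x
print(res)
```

x=2: >1, res = 0*2+2 = 2
x=12: >1, res = 2*2+12 = 16
x=9: >1, res = 16*2+9 = 41
x=-2: not >1
x=-2: not >1
x=-2: not >1
x=-3: not >1

41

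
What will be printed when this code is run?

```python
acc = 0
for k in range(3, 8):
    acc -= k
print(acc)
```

-25

k=3: acc = 0-3 = -3
k=4: acc = (-3)-4 = -7
k=5: acc = (-7)-5 = -12
k=6: acc = (-12)-6 = -18
k=7: acc = (-18)-7 = -25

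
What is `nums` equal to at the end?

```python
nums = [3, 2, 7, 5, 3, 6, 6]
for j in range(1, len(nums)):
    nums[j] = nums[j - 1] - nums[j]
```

j=1: nums[1] = 3-2 = 1 → [3, 1, 7, 5, 3, 6, 6]
j=2: nums[2] = 1-7 = -6 → [3, 1, -6, 5, 3, 6, 6]
j=3: nums[3] = (-6)-5 = -11 → [3, 1, -6, -11, 3, 6, 6]
j=4: nums[4] = (-11)-3 = -14 → [3, 1, -6, -11, -14, 6, 6]
j=5: nums[5] = (-14)-6 = -20 → [3, 1, -6, -11, -14, -20, 6]
j=6: nums[6] = (-20)-6 = -26 → [3, 1, -6, -11, -14, -20, -26]

[3, 1, -6, -11, -14, -20, -26]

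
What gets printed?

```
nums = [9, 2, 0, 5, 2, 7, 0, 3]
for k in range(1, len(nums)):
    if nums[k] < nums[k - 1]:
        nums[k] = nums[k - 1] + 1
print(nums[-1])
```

k=1: 2<9, nums[1] = 9+1 = 10 → [9, 10, 0, 5, 2, 7, 0, 3]
k=2: 0<10, nums[2] = 10+1 = 11 → [9, 10, 11, 5, 2, 7, 0, 3]
k=3: 5<11, nums[3] = 11+1 = 12 → [9, 10, 11, 12, 2, 7, 0, 3]
k=4: 2<12, nums[4] = 12+1 = 13 → [9, 10, 11, 12, 13, 7, 0, 3]
k=5: 7<13, nums[5] = 13+1 = 14 → [9, 10, 11, 12, 13, 14, 0, 3]
k=6: 0<14, nums[6] = 14+1 = 15 → [9, 10, 11, 12, 13, 14, 15, 3]
k=7: 3<15, nums[7] = 15+1 = 16 → [9, 10, 11, 12, 13, 14, 15, 16]

16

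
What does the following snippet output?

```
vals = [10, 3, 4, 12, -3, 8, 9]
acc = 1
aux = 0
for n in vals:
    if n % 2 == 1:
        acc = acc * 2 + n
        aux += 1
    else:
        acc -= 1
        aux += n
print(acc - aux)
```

-32

n=10: not odd, acc = 1-1 = 0; aux=10
n=3: odd, acc = 0*2+3 = 3; aux=11
n=4: not odd, acc = 3-1 = 2; aux=15
n=12: not odd, acc = 2-1 = 1; aux=27
n=-3: odd, acc = 1*2+(-3) = -1; aux=28
n=8: not odd, acc = (-1)-1 = -2; aux=36
n=9: odd, acc = (-2)*2+9 = 5; aux=37
acc-aux = 5-37 = -32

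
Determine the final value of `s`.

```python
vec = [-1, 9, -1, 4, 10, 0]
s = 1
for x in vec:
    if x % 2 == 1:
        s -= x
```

-6

x=-1: odd, s = 1-(-1) = 2
x=9: odd, s = 2-9 = -7
x=-1: odd, s = (-7)-(-1) = -6
x=4: not odd
x=10: not odd
x=0: not odd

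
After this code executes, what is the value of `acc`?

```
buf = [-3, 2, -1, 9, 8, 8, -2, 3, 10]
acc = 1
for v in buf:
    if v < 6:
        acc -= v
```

v=-3: <6, acc = 1-(-3) = 4
v=2: <6, acc = 4-2 = 2
v=-1: <6, acc = 2-(-1) = 3
v=9: not <6
v=8: not <6
v=8: not <6
v=-2: <6, acc = 3-(-2) = 5
v=3: <6, acc = 5-3 = 2
v=10: not <6

2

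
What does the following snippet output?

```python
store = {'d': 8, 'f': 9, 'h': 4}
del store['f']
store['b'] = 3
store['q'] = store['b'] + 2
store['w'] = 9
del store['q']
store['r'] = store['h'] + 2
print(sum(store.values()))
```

del 'f' → {'d': 8, 'h': 4}
store['b'] = 3 → {'d': 8, 'h': 4, 'b': 3}
store['q'] = store['b']+2 = 5 → {'d': 8, 'h': 4, 'b': 3, 'q': 5}
store['w'] = 9 → {'d': 8, 'h': 4, 'b': 3, 'q': 5, 'w': 9}
del 'q' → {'d': 8, 'h': 4, 'b': 3, 'w': 9}
store['r'] = store['h']+2 = 6 → {'d': 8, 'h': 4, 'b': 3, 'w': 9, 'r': 6}
sum of values = 30

30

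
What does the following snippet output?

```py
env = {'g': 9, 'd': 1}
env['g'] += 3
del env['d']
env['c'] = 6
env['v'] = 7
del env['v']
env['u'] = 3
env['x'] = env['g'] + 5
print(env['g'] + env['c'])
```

18

env['g'] = 9+3 = 12 → {'g': 12, 'd': 1}
del 'd' → {'g': 12}
env['c'] = 6 → {'g': 12, 'c': 6}
env['v'] = 7 → {'g': 12, 'c': 6, 'v': 7}
del 'v' → {'g': 12, 'c': 6}
env['u'] = 3 → {'g': 12, 'c': 6, 'u': 3}
env['x'] = env['g']+5 = 17 → {'g': 12, 'c': 6, 'u': 3, 'x': 17}
env['g']+env['c'] = 12+6 = 18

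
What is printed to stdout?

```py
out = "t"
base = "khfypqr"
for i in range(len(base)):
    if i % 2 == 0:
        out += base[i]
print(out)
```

tkfpr

i=0: add 'k' → 'tk'
i=1: skip
i=2: add 'f' → 'tkf'
i=3: skip
i=4: add 'p' → 'tkfp'
i=5: skip
i=6: add 'r' → 'tkfpr'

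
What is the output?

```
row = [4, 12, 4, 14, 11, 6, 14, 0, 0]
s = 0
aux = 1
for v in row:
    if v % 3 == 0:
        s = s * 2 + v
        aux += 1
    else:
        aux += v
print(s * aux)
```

6240

v=4: not %3==0; aux=5
v=12: %3==0, s = 0*2+12 = 12; aux=6
v=4: not %3==0; aux=10
v=14: not %3==0; aux=24
v=11: not %3==0; aux=35
v=6: %3==0, s = 12*2+6 = 30; aux=36
v=14: not %3==0; aux=50
v=0: %3==0, s = 30*2+0 = 60; aux=51
v=0: %3==0, s = 60*2+0 = 120; aux=52
s*aux = 120*52 = 6240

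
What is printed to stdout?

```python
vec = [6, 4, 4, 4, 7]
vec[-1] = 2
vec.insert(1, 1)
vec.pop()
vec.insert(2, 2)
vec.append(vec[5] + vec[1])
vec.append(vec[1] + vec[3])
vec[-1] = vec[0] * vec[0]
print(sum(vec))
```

vec[-1] = 2 → [6, 4, 4, 4, 2]
insert 1 at 1 → [6, 1, 4, 4, 4, 2]
pop() removes 2 → [6, 1, 4, 4, 4]
insert 2 at 2 → [6, 1, 2, 4, 4, 4]
append vec[5]+vec[1] = 4+1 = 5 → [6, 1, 2, 4, 4, 4, 5]
append vec[1]+vec[3] = 1+4 = 5 → [6, 1, 2, 4, 4, 4, 5, 5]
vec[-1] = vec[0]*vec[0] = 6*6 = 36 → [6, 1, 2, 4, 4, 4, 5, 36]
sum = 62

62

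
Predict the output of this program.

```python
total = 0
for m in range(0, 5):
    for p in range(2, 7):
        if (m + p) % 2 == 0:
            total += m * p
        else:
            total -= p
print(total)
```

m=0,p=2: even sum, total = 0+0 = 0
m=0,p=3: odd sum, total = 0-3 = -3
m=0,p=4: even sum, total = (-3)+0 = -3
m=0,p=5: odd sum, total = (-3)-5 = -8
m=0,p=6: even sum, total = (-8)+0 = -8
m=1,p=2: odd sum, total = (-8)-2 = -10
m=1,p=3: even sum, total = (-10)+3 = -7
m=1,p=4: odd sum, total = (-7)-4 = -11
m=1,p=5: even sum, total = (-11)+5 = -6
m=1,p=6: odd sum, total = (-6)-6 = -12
m=2,p=2: even sum, total = (-12)+4 = -8
m=2,p=3: odd sum, total = (-8)-3 = -11
m=2,p=4: even sum, total = (-11)+8 = -3
m=2,p=5: odd sum, total = (-3)-5 = -8
m=2,p=6: even sum, total = (-8)+12 = 4
m=3,p=2: odd sum, total = 4-2 = 2
m=3,p=3: even sum, total = 2+9 = 11
m=3,p=4: odd sum, total = 11-4 = 7
m=3,p=5: even sum, total = 7+15 = 22
m=3,p=6: odd sum, total = 22-6 = 16
m=4,p=2: even sum, total = 16+8 = 24
m=4,p=3: odd sum, total = 24-3 = 21
m=4,p=4: even sum, total = 21+16 = 37
m=4,p=5: odd sum, total = 37-5 = 32
m=4,p=6: even sum, total = 32+24 = 56

56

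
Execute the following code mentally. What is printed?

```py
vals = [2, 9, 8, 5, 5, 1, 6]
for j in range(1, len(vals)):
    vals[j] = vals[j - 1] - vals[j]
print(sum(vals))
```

j=1: vals[1] = 2-9 = -7 → [2, -7, 8, 5, 5, 1, 6]
j=2: vals[2] = (-7)-8 = -15 → [2, -7, -15, 5, 5, 1, 6]
j=3: vals[3] = (-15)-5 = -20 → [2, -7, -15, -20, 5, 1, 6]
j=4: vals[4] = (-20)-5 = -25 → [2, -7, -15, -20, -25, 1, 6]
j=5: vals[5] = (-25)-1 = -26 → [2, -7, -15, -20, -25, -26, 6]
j=6: vals[6] = (-26)-6 = -32 → [2, -7, -15, -20, -25, -26, -32]
sum = -123

-123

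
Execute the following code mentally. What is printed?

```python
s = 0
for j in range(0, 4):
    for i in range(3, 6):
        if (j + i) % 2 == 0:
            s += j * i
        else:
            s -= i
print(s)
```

16

j=0,i=3: odd sum, s = 0-3 = -3
j=0,i=4: even sum, s = (-3)+0 = -3
j=0,i=5: odd sum, s = (-3)-5 = -8
j=1,i=3: even sum, s = (-8)+3 = -5
j=1,i=4: odd sum, s = (-5)-4 = -9
j=1,i=5: even sum, s = (-9)+5 = -4
j=2,i=3: odd sum, s = (-4)-3 = -7
j=2,i=4: even sum, s = (-7)+8 = 1
j=2,i=5: odd sum, s = 1-5 = -4
j=3,i=3: even sum, s = (-4)+9 = 5
j=3,i=4: odd sum, s = 5-4 = 1
j=3,i=5: even sum, s = 1+15 = 16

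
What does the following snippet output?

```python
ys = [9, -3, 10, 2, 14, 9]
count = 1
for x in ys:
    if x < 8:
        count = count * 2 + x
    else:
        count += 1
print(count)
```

x=9: not <8, count = 1+1 = 2
x=-3: <8, count = 2*2+(-3) = 1
x=10: not <8, count = 1+1 = 2
x=2: <8, count = 2*2+2 = 6
x=14: not <8, count = 6+1 = 7
x=9: not <8, count = 7+1 = 8

8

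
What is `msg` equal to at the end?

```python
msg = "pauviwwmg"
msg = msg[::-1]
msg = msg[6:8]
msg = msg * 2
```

'uaua'

reverse → 'gmwwivuap'
slice [6:8] → 'ua'
repeat ×2 → 'uaua'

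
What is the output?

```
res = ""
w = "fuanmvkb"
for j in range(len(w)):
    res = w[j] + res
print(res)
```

j=0: prepend 'f' → 'f'
j=1: prepend 'u' → 'uf'
j=2: prepend 'a' → 'auf'
j=3: prepend 'n' → 'nauf'
j=4: prepend 'm' → 'mnauf'
j=5: prepend 'v' → 'vmnauf'
j=6: prepend 'k' → 'kvmnauf'
j=7: prepend 'b' → 'bkvmnauf'

bkvmnauf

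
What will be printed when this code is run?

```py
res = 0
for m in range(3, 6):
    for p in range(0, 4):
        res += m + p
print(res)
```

m=3,p=0: res = 0+3 = 3
m=3,p=1: res = 3+4 = 7
m=3,p=2: res = 7+5 = 12
m=3,p=3: res = 12+6 = 18
m=4,p=0: res = 18+4 = 22
m=4,p=1: res = 22+5 = 27
m=4,p=2: res = 27+6 = 33
m=4,p=3: res = 33+7 = 40
m=5,p=0: res = 40+5 = 45
m=5,p=1: res = 45+6 = 51
m=5,p=2: res = 51+7 = 58
m=5,p=3: res = 58+8 = 66

66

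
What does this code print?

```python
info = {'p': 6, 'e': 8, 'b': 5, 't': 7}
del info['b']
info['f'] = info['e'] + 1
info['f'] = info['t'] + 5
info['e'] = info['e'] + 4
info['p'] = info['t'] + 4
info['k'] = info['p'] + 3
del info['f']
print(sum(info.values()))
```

44

del 'b' → {'p': 6, 'e': 8, 't': 7}
info['f'] = info['e']+1 = 9 → {'p': 6, 'e': 8, 't': 7, 'f': 9}
info['f'] = info['t']+5 = 12 → {'p': 6, 'e': 8, 't': 7, 'f': 12}
info['e'] = info['e']+4 = 12 → {'p': 6, 'e': 12, 't': 7, 'f': 12}
info['p'] = info['t']+4 = 11 → {'p': 11, 'e': 12, 't': 7, 'f': 12}
info['k'] = info['p']+3 = 14 → {'p': 11, 'e': 12, 't': 7, 'f': 12, 'k': 14}
del 'f' → {'p': 11, 'e': 12, 't': 7, 'k': 14}
sum of values = 44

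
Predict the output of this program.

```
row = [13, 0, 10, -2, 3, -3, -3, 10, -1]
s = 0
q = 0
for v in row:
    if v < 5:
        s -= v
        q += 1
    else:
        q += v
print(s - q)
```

v=13: not <5; q=13
v=0: <5, s = 0-0 = 0; q=14
v=10: not <5; q=24
v=-2: <5, s = 0-(-2) = 2; q=25
v=3: <5, s = 2-3 = -1; q=26
v=-3: <5, s = (-1)-(-3) = 2; q=27
v=-3: <5, s = 2-(-3) = 5; q=28
v=10: not <5; q=38
v=-1: <5, s = 5-(-1) = 6; q=39
s-q = 6-39 = -33

-33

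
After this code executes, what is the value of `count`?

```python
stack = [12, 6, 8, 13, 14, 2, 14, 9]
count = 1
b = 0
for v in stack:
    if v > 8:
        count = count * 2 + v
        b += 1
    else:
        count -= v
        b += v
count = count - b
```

v=12: >8, count = 1*2+12 = 14; b=1
v=6: not >8, count = 14-6 = 8; b=7
v=8: not >8, count = 8-8 = 0; b=15
v=13: >8, count = 0*2+13 = 13; b=16
v=14: >8, count = 13*2+14 = 40; b=17
v=2: not >8, count = 40-2 = 38; b=19
v=14: >8, count = 38*2+14 = 90; b=20
v=9: >8, count = 90*2+9 = 189; b=21
count-b = 189-21 = 168

168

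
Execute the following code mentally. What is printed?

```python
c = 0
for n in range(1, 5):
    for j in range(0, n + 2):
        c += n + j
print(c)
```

84

n=1,j=0: c = 0+1 = 1
n=1,j=1: c = 1+2 = 3
n=1,j=2: c = 3+3 = 6
n=2,j=0: c = 6+2 = 8
n=2,j=1: c = 8+3 = 11
n=2,j=2: c = 11+4 = 15
n=2,j=3: c = 15+5 = 20
n=3,j=0: c = 20+3 = 23
n=3,j=1: c = 23+4 = 27
n=3,j=2: c = 27+5 = 32
n=3,j=3: c = 32+6 = 38
n=3,j=4: c = 38+7 = 45
n=4,j=0: c = 45+4 = 49
n=4,j=1: c = 49+5 = 54
n=4,j=2: c = 54+6 = 60
n=4,j=3: c = 60+7 = 67
n=4,j=4: c = 67+8 = 75
n=4,j=5: c = 75+9 = 84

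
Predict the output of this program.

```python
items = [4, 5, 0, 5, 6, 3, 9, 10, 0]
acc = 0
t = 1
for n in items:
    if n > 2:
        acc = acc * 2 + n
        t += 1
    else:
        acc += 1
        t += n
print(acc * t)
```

4936

n=4: >2, acc = 0*2+4 = 4; t=2
n=5: >2, acc = 4*2+5 = 13; t=3
n=0: not >2, acc = 13+1 = 14; t=3
n=5: >2, acc = 14*2+5 = 33; t=4
n=6: >2, acc = 33*2+6 = 72; t=5
n=3: >2, acc = 72*2+3 = 147; t=6
n=9: >2, acc = 147*2+9 = 303; t=7
n=10: >2, acc = 303*2+10 = 616; t=8
n=0: not >2, acc = 616+1 = 617; t=8
acc*t = 617*8 = 4936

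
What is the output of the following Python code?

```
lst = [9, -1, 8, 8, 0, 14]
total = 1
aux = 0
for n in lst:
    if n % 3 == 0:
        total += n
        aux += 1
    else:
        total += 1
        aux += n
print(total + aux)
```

n=9: %3==0, total = 1+9 = 10; aux=1
n=-1: not %3==0, total = 10+1 = 11; aux=0
n=8: not %3==0, total = 11+1 = 12; aux=8
n=8: not %3==0, total = 12+1 = 13; aux=16
n=0: %3==0, total = 13+0 = 13; aux=17
n=14: not %3==0, total = 13+1 = 14; aux=31
total+aux = 14+31 = 45

45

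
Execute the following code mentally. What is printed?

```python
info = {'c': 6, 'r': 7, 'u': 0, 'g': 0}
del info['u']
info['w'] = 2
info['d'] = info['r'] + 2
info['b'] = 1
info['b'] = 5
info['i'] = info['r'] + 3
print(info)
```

{'c': 6, 'r': 7, 'g': 0, 'w': 2, 'd': 9, 'b': 5, 'i': 10}

del 'u' → {'c': 6, 'r': 7, 'g': 0}
info['w'] = 2 → {'c': 6, 'r': 7, 'g': 0, 'w': 2}
info['d'] = info['r']+2 = 9 → {'c': 6, 'r': 7, 'g': 0, 'w': 2, 'd': 9}
info['b'] = 1 → {'c': 6, 'r': 7, 'g': 0, 'w': 2, 'd': 9, 'b': 1}
info['b'] = 5 → {'c': 6, 'r': 7, 'g': 0, 'w': 2, 'd': 9, 'b': 5}
info['i'] = info['r']+3 = 10 → {'c': 6, 'r': 7, 'g': 0, 'w': 2, 'd': 9, 'b': 5, 'i': 10}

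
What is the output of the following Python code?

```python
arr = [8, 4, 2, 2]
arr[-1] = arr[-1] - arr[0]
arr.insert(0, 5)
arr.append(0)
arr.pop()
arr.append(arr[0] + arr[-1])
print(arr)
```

arr[-1] = arr[-1]-arr[0] = 2-8 = -6 → [8, 4, 2, -6]
insert 5 at 0 → [5, 8, 4, 2, -6]
append 0 → [5, 8, 4, 2, -6, 0]
pop() removes 0 → [5, 8, 4, 2, -6]
append arr[0]+arr[-1] = 5+(-6) = -1 → [5, 8, 4, 2, -6, -1]

[5, 8, 4, 2, -6, -1]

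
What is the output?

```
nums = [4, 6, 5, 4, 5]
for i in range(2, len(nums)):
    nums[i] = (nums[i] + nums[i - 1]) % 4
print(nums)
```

i=2: nums[2] = (5+6)%4 = 3 → [4, 6, 3, 4, 5]
i=3: nums[3] = (4+3)%4 = 3 → [4, 6, 3, 3, 5]
i=4: nums[4] = (5+3)%4 = 0 → [4, 6, 3, 3, 0]

[4, 6, 3, 3, 0]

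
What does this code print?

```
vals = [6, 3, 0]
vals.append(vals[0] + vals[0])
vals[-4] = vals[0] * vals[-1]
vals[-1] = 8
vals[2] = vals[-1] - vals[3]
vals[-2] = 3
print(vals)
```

append vals[0]+vals[0] = 6+6 = 12 → [6, 3, 0, 12]
vals[-4] = vals[0]*vals[-1] = 6*12 = 72 → [72, 3, 0, 12]
vals[-1] = 8 → [72, 3, 0, 8]
vals[2] = vals[-1]-vals[3] = 8-8 = 0 → [72, 3, 0, 8]
vals[-2] = 3 → [72, 3, 3, 8]

[72, 3, 3, 8]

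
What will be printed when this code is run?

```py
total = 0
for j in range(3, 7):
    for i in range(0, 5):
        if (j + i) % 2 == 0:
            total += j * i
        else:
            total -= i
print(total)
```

j=3,i=0: odd sum, total = 0-0 = 0
j=3,i=1: even sum, total = 0+3 = 3
j=3,i=2: odd sum, total = 3-2 = 1
j=3,i=3: even sum, total = 1+9 = 10
j=3,i=4: odd sum, total = 10-4 = 6
j=4,i=0: even sum, total = 6+0 = 6
j=4,i=1: odd sum, total = 6-1 = 5
j=4,i=2: even sum, total = 5+8 = 13
j=4,i=3: odd sum, total = 13-3 = 10
j=4,i=4: even sum, total = 10+16 = 26
j=5,i=0: odd sum, total = 26-0 = 26
j=5,i=1: even sum, total = 26+5 = 31
j=5,i=2: odd sum, total = 31-2 = 29
j=5,i=3: even sum, total = 29+15 = 44
j=5,i=4: odd sum, total = 44-4 = 40
j=6,i=0: even sum, total = 40+0 = 40
j=6,i=1: odd sum, total = 40-1 = 39
j=6,i=2: even sum, total = 39+12 = 51
j=6,i=3: odd sum, total = 51-3 = 48
j=6,i=4: even sum, total = 48+24 = 72

72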